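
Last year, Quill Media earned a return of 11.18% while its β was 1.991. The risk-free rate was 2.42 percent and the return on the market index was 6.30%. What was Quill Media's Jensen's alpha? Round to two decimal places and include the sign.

+1.03%

Market excess return = 6.30% − 2.42% = 3.88%
CAPM benchmark = R_f + β(R_m − R_f) = 2.42% + 1.991 × 3.88% = 10.14508%
α = actual − benchmark = 11.18% − 10.14508% = +1.03%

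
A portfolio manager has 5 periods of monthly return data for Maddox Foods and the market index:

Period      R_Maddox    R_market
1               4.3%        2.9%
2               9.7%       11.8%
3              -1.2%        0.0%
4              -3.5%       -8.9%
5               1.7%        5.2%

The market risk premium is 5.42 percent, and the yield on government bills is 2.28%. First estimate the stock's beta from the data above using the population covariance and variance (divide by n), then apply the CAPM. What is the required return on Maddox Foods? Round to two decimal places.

5.65%

Mean R_i = (4.3 + 9.7 − 1.2 − 3.5 + 1.7) / 5 = 2.2000%
Mean R_m = (2.9 + 11.8 + 0.0 − 8.9 + 5.2) / 5 = 2.2000%
Σ(R_i − R̄_i)(R_m − R̄_m) = 142.7200  ⇒  Cov = 142.7200 / 5 = 28.5440
Σ(R_m − R̄_m)² = 229.7000  ⇒  Var(R_m) = 229.7000 / 5 = 45.9400
β = Cov / Var(R_m) = 28.5440 / 45.9400 = 0.6213
E(R) = R_f + β × MRP = 2.28% + 0.6213 × 5.42% = 5.65%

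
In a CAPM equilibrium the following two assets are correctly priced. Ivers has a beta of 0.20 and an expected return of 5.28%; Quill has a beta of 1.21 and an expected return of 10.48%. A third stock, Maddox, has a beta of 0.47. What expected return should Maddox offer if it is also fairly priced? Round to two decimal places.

MRP (SML slope) = (10.48% − 5.28%) / (1.21 − 0.20) = 5.20% / 1.01 = 5.1485%
R_f (intercept) = 5.28% − 0.20 × 5.1485% = 4.2503%
E(R_Maddox) = R_f + β × MRP = 4.2503% + 0.47 × 5.1485% = 6.67%

6.67%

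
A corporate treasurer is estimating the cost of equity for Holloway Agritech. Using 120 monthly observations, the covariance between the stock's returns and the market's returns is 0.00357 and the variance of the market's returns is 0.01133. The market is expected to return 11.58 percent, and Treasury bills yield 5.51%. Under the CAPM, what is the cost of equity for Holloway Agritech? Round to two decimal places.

7.42%

β = Cov(R_i, R_m) / Var(R_m) = 0.00357 / 0.01133 = 0.3151
MRP = 11.58% − 5.51% = 6.07%
E(R) = R_f + β × MRP = 5.51% + 0.3151 × 6.07% = 7.42%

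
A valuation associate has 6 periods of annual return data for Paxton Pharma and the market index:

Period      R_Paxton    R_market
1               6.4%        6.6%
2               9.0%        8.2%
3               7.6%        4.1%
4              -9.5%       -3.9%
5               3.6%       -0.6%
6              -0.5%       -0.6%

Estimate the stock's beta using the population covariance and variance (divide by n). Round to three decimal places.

Mean R_i = (6.4 + 9.0 + 7.6 − 9.5 + 3.6 − 0.5) / 6 = 2.7667%
Mean R_m = (6.6 + 8.2 + 4.1 − 3.9 − 0.6 − 0.6) / 6 = 2.3000%
Σ(R_i − R̄_i)(R_m − R̄_m) = 144.2100  ⇒  Cov = 144.2100 / 6 = 24.0350
Σ(R_m − R̄_m)² = 111.8000  ⇒  Var(R_m) = 111.8000 / 6 = 18.6333
β = Cov / Var(R_m) = 24.0350 / 18.6333 = 1.2899

1.290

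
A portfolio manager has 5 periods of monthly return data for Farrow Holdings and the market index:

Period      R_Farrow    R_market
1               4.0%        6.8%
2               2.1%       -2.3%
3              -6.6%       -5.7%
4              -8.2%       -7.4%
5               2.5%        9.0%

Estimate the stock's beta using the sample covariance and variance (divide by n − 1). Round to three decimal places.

0.654

Mean R_i = (4.0 + 2.1 − 6.6 − 8.2 + 2.5) / 5 = -1.2400%
Mean R_m = (6.8 − 2.3 − 5.7 − 7.4 + 9.0) / 5 = 0.0800%
Σ(R_i − R̄_i)(R_m − R̄_m) = 143.6660  ⇒  Cov = 143.6660 / 4 = 35.9165
Σ(R_m − R̄_m)² = 219.7480  ⇒  Var(R_m) = 219.7480 / 4 = 54.9370
β = Cov / Var(R_m) = 35.9165 / 54.9370 = 0.6538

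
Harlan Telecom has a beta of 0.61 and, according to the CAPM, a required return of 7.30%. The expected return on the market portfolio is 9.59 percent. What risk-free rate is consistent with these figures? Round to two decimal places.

3.72%

E(R) = R_f + β(E(R_m) − R_f) = R_f(1 − β) + β·E(R_m)
7.30% = R_f × (1 − 0.61) + 0.61 × 9.59%
7.30% = R_f × 0.39 + 5.8499%
R_f = (7.30% − 5.8499%) / 0.39 = 3.72%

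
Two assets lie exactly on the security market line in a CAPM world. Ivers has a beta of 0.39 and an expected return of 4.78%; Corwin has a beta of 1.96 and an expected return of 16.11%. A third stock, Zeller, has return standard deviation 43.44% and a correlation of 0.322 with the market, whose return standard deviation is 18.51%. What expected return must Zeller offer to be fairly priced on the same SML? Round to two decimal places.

7.42%

MRP = (16.11% − 4.78%) / (1.96 − 0.39) = 7.2166%
R_f = 4.78% − 0.39 × 7.2166% = 1.9655%
β_Zeller = ρ·σ_i/σ_m = 0.322 × 43.44 / 18.51 = 0.7557
E(R_Zeller) = R_f + β × MRP = 1.9655% + 0.7557 × 7.2166% = 7.42%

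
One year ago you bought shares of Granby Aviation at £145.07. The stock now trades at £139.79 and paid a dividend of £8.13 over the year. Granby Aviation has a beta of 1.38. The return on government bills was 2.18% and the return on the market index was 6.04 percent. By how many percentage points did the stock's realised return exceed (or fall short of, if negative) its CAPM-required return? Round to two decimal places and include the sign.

-5.54%

Realised HPR = (P1 + D1 − P0) / P0 = (139.79 + 8.13 − 145.07) / 145.07 = 2.85 / 145.07 = 1.9646%
MRP = 6.04% − 2.18% = 3.86%
CAPM required = R_f + β·MRP = 2.18% + 1.38 × 3.86% = 7.5068%
α = realised − required = 1.9646% − 7.5068% = -5.54%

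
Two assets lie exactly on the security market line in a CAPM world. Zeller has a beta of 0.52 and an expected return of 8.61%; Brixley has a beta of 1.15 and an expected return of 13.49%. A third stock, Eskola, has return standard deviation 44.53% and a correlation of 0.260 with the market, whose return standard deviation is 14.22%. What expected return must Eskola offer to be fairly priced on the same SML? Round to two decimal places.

MRP = (13.49% − 8.61%) / (1.15 − 0.52) = 7.7460%
R_f = 8.61% − 0.52 × 7.7460% = 4.5821%
β_Eskola = ρ·σ_i/σ_m = 0.260 × 44.53 / 14.22 = 0.8142
E(R_Eskola) = R_f + β × MRP = 4.5821% + 0.8142 × 7.7460% = 10.89%

10.89%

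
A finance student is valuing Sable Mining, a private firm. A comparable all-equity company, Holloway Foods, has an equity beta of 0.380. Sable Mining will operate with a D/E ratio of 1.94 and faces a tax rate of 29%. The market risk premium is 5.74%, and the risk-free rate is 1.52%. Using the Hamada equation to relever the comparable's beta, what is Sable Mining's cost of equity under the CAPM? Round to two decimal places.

β_L = β_U × [1 + (1 − t)(D/E)] = 0.380 × [1 + (1 − 0.29) × 1.94]
    = 0.380 × [1 + 0.71 × 1.94] = 0.380 × 2.3774 = 0.9034
E(R) = R_f + β_L × MRP = 1.52% + 0.9034 × 5.74% = 6.71%

6.71%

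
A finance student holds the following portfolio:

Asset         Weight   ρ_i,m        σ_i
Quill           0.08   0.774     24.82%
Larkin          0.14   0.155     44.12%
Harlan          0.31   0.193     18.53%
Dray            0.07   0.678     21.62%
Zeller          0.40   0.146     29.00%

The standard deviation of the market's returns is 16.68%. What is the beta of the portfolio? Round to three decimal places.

β_Quill = 0.774 × 24.82% / 16.68% = 1.1517
β_Larkin = 0.155 × 44.12% / 16.68% = 0.4100
β_Harlan = 0.193 × 18.53% / 16.68% = 0.2144
β_Dray = 0.678 × 21.62% / 16.68% = 0.8788
β_Zeller = 0.146 × 29.00% / 16.68% = 0.2538
β_P = Σ w_i β_i = 0.08×1.1517 + 0.14×0.4100 + 0.31×0.2144 + 0.07×0.8788 + 0.40×0.2538 = 0.3790

0.379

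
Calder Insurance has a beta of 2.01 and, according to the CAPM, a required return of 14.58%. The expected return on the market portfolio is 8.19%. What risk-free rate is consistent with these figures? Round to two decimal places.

E(R) = R_f + β(E(R_m) − R_f) = R_f(1 − β) + β·E(R_m)
14.58% = R_f × (1 − 2.01) + 2.01 × 8.19%
14.58% = R_f × -1.01 + 16.4619%
R_f = (14.58% − 16.4619%) / -1.01 = 1.86%

1.86%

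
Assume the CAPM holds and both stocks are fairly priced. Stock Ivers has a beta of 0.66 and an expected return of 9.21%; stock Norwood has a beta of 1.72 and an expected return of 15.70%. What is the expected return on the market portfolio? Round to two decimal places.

11.29%

Both satisfy E(R) = R_f + β·MRP, so the slope of the SML is
MRP = (15.70% − 9.21%) / (1.72 − 0.66) = 6.49% / 1.06 = 6.1226%
R_f = E(R_Ivers) − β_Ivers·MRP = 9.21% − 0.66 × 6.1226% = 5.1691%
E(R_m) = R_f + MRP = 5.1691% + 6.1226% = 11.29%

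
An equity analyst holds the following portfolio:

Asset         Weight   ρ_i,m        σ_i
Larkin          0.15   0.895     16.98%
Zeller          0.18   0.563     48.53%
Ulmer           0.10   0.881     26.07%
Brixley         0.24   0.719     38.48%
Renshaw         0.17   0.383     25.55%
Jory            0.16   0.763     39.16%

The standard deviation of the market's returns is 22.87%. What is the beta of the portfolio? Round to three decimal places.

β_Larkin = 0.895 × 16.98% / 22.87% = 0.6645
β_Zeller = 0.563 × 48.53% / 22.87% = 1.1947
β_Ulmer = 0.881 × 26.07% / 22.87% = 1.0043
β_Brixley = 0.719 × 38.48% / 22.87% = 1.2098
β_Renshaw = 0.383 × 25.55% / 22.87% = 0.4279
β_Jory = 0.763 × 39.16% / 22.87% = 1.3065
β_P = Σ w_i β_i = 0.15×0.6645 + 0.18×1.1947 + 0.10×1.0043 + 0.24×1.2098 + 0.17×0.4279 + 0.16×1.3065 = 0.9873

0.987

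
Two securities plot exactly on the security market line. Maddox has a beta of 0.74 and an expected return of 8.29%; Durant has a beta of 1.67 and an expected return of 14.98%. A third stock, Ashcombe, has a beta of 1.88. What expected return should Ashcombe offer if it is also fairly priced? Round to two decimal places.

MRP (SML slope) = (14.98% − 8.29%) / (1.67 − 0.74) = 6.69% / 0.93 = 7.1935%
R_f (intercept) = 8.29% − 0.74 × 7.1935% = 2.9668%
E(R_Ashcombe) = R_f + β × MRP = 2.9668% + 1.88 × 7.1935% = 16.49%

16.49%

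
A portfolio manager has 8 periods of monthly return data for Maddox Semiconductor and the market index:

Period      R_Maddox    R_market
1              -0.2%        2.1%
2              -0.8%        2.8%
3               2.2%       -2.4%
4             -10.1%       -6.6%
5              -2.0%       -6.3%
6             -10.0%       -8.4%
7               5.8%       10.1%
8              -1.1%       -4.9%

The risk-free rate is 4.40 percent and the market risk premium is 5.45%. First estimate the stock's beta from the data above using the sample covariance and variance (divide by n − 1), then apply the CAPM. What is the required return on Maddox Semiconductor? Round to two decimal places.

Mean R_i = (-0.2 − 0.8 + 2.2 − 10.1 − 2.0 − 10.0 + 5.8 − 1.1) / 8 = -2.0250%
Mean R_m = (2.1 + 2.8 − 2.4 − 6.6 − 6.3 − 8.4 + 10.1 − 4.9) / 8 = -1.7000%
Σ(R_i − R̄_i)(R_m − R̄_m) = 191.7500  ⇒  Cov = 191.7500 / 7 = 27.3929
Σ(R_m − R̄_m)² = 274.7200  ⇒  Var(R_m) = 274.7200 / 7 = 39.2457
β = Cov / Var(R_m) = 27.3929 / 39.2457 = 0.6980
E(R) = R_f + β × MRP = 4.40% + 0.6980 × 5.45% = 8.20%

8.20%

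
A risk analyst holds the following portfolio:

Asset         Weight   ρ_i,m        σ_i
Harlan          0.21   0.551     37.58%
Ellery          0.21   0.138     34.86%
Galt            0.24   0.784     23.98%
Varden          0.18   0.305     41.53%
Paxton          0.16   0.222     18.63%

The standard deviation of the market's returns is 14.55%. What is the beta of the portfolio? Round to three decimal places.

0.881

β_Harlan = 0.551 × 37.58% / 14.55% = 1.4231
β_Ellery = 0.138 × 34.86% / 14.55% = 0.3306
β_Galt = 0.784 × 23.98% / 14.55% = 1.2921
β_Varden = 0.305 × 41.53% / 14.55% = 0.8706
β_Paxton = 0.222 × 18.63% / 14.55% = 0.2843
β_P = Σ w_i β_i = 0.21×1.4231 + 0.21×0.3306 + 0.24×1.2921 + 0.18×0.8706 + 0.16×0.2843 = 0.8806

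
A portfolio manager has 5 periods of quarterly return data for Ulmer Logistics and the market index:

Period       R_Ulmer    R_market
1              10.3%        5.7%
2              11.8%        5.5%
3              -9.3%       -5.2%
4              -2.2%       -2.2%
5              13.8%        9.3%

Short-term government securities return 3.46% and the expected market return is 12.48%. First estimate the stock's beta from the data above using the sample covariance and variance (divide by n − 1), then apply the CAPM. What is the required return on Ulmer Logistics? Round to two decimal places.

18.28%

Mean R_i = (10.3 + 11.8 − 9.3 − 2.2 + 13.8) / 5 = 4.8800%
Mean R_m = (5.7 + 5.5 − 5.2 − 2.2 + 9.3) / 5 = 2.6200%
Σ(R_i − R̄_i)(R_m − R̄_m) = 241.2220  ⇒  Cov = 241.2220 / 4 = 60.3055
Σ(R_m − R̄_m)² = 146.7880  ⇒  Var(R_m) = 146.7880 / 4 = 36.6970
β = Cov / Var(R_m) = 60.3055 / 36.6970 = 1.6433
MRP = 12.48% − 3.46% = 9.02%
E(R) = R_f + β × MRP = 3.46% + 1.6433 × 9.02% = 18.28%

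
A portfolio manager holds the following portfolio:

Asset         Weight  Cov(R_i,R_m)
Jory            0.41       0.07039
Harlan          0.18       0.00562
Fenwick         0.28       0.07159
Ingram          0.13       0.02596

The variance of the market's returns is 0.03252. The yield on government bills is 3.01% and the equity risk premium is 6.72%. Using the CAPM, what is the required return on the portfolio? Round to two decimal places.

β_Jory = 0.07039 / 0.03252 = 2.1645
β_Harlan = 0.00562 / 0.03252 = 0.1728
β_Fenwick = 0.07159 / 0.03252 = 2.2014
β_Ingram = 0.02596 / 0.03252 = 0.7983
β_P = Σ w_i β_i = 0.41×2.1645 + 0.18×0.1728 + 0.28×2.2014 + 0.13×0.7983 = 1.6387
E(R_P) = R_f + β_P × MRP = 3.01% + 1.6387 × 6.72% = 14.02%

14.02%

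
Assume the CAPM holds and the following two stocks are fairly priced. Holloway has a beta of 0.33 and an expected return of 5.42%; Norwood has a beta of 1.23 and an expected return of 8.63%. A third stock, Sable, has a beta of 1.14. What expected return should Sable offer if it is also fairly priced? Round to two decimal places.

MRP (SML slope) = (8.63% − 5.42%) / (1.23 − 0.33) = 3.21% / 0.90 = 3.5667%
R_f (intercept) = 5.42% − 0.33 × 3.5667% = 4.2430%
E(R_Sable) = R_f + β × MRP = 4.2430% + 1.14 × 3.5667% = 8.31%

8.31%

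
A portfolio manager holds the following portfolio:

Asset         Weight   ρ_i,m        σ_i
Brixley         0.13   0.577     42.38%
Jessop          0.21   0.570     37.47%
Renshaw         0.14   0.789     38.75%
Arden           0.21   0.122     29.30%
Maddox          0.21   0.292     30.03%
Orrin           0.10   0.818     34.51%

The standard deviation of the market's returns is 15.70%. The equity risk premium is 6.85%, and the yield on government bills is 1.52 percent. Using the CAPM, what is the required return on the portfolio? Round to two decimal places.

β_Brixley = 0.577 × 42.38% / 15.70% = 1.5575
β_Jessop = 0.570 × 37.47% / 15.70% = 1.3604
β_Renshaw = 0.789 × 38.75% / 15.70% = 1.9474
β_Arden = 0.122 × 29.30% / 15.70% = 0.2277
β_Maddox = 0.292 × 30.03% / 15.70% = 0.5585
β_Orrin = 0.818 × 34.51% / 15.70% = 1.7980
β_P = Σ w_i β_i = 0.13×1.5575 + 0.21×1.3604 + 0.14×1.9474 + 0.21×0.2277 + 0.21×0.5585 + 0.10×1.7980 = 1.1057
E(R_P) = R_f + β_P × MRP = 1.52% + 1.1057 × 6.85% = 9.09%

9.09%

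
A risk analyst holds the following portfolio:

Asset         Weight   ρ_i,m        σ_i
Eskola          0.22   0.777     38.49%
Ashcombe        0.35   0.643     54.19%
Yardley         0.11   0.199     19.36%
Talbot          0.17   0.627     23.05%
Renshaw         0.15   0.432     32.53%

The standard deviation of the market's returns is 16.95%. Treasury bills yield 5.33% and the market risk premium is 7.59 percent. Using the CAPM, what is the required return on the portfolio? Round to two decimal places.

15.97%

β_Eskola = 0.777 × 38.49% / 16.95% = 1.7644
β_Ashcombe = 0.643 × 54.19% / 16.95% = 2.0557
β_Yardley = 0.199 × 19.36% / 16.95% = 0.2273
β_Talbot = 0.627 × 23.05% / 16.95% = 0.8526
β_Renshaw = 0.432 × 32.53% / 16.95% = 0.8291
β_P = Σ w_i β_i = 0.22×1.7644 + 0.35×2.0557 + 0.11×0.2273 + 0.17×0.8526 + 0.15×0.8291 = 1.4020
E(R_P) = R_f + β_P × MRP = 5.33% + 1.4020 × 7.59% = 15.97%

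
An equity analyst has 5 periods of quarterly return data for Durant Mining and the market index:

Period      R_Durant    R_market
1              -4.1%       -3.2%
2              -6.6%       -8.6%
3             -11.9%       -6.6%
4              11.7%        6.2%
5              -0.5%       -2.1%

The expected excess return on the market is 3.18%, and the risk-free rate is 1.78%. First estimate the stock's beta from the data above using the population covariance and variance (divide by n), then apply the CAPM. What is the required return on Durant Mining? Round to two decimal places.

6.42%

Mean R_i = (-4.1 − 6.6 − 11.9 + 11.7 − 0.5) / 5 = -2.2800%
Mean R_m = (-3.2 − 8.6 − 6.6 + 6.2 − 2.1) / 5 = -2.8600%
Σ(R_i − R̄_i)(R_m − R̄_m) = 189.4060  ⇒  Cov = 189.4060 / 5 = 37.8812
Σ(R_m − R̄_m)² = 129.7120  ⇒  Var(R_m) = 129.7120 / 5 = 25.9424
β = Cov / Var(R_m) = 37.8812 / 25.9424 = 1.4602
E(R) = R_f + β × MRP = 1.78% + 1.4602 × 3.18% = 6.42%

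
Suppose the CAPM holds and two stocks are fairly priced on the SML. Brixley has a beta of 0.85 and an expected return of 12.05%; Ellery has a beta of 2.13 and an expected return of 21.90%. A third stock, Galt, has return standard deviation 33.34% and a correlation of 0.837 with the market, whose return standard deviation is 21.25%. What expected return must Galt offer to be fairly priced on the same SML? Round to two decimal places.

15.61%

MRP = (21.90% − 12.05%) / (2.13 − 0.85) = 7.6953%
R_f = 12.05% − 0.85 × 7.6953% = 5.5090%
β_Galt = ρ·σ_i/σ_m = 0.837 × 33.34 / 21.25 = 1.3132
E(R_Galt) = R_f + β × MRP = 5.5090% + 1.3132 × 7.6953% = 15.61%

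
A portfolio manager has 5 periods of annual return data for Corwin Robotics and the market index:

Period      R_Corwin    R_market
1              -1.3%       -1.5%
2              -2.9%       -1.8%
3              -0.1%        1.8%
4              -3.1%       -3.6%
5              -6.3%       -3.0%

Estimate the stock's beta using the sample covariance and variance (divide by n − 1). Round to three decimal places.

0.846

Mean R_i = (-1.3 − 2.9 − 0.1 − 3.1 − 6.3) / 5 = -2.7400%
Mean R_m = (-1.5 − 1.8 + 1.8 − 3.6 − 3.0) / 5 = -1.6200%
Σ(R_i − R̄_i)(R_m − R̄_m) = 14.8560  ⇒  Cov = 14.8560 / 4 = 3.7140
Σ(R_m − R̄_m)² = 17.5680  ⇒  Var(R_m) = 17.5680 / 4 = 4.3920
β = Cov / Var(R_m) = 3.7140 / 4.3920 = 0.8456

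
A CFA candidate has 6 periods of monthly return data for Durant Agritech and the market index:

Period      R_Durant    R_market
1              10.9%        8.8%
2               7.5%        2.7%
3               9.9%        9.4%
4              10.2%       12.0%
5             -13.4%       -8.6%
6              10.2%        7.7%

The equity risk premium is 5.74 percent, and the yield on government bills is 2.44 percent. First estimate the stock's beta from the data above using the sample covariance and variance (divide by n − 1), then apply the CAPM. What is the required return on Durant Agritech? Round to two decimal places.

Mean R_i = (10.9 + 7.5 + 9.9 + 10.2 − 13.4 + 10.2) / 6 = 5.8833%
Mean R_m = (8.8 + 2.7 + 9.4 + 12.0 − 8.6 + 7.7) / 6 = 5.3333%
Σ(R_i − R̄_i)(R_m − R̄_m) = 337.1433  ⇒  Cov = 337.1433 / 5 = 67.4287
Σ(R_m − R̄_m)² = 279.6733  ⇒  Var(R_m) = 279.6733 / 5 = 55.9347
β = Cov / Var(R_m) = 67.4287 / 55.9347 = 1.2055
E(R) = R_f + β × MRP = 2.44% + 1.2055 × 5.74% = 9.36%

9.36%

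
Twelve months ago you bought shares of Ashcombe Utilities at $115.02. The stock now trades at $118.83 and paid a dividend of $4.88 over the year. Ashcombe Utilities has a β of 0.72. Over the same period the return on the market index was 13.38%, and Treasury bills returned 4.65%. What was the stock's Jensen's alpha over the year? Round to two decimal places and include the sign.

-3.38%

Realised HPR = (P1 + D1 − P0) / P0 = (118.83 + 4.88 − 115.02) / 115.02 = 8.69 / 115.02 = 7.5552%
MRP = 13.38% − 4.65% = 8.73%
CAPM required = R_f + β·MRP = 4.65% + 0.72 × 8.73% = 10.9356%
α = realised − required = 7.5552% − 10.9356% = -3.38%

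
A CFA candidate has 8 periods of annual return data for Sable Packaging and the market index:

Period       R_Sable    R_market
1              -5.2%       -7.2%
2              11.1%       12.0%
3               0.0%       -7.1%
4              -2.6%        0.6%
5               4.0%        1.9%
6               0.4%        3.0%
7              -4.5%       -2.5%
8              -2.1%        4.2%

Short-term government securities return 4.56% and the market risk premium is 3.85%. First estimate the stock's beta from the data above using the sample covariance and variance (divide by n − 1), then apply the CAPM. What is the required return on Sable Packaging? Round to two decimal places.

Mean R_i = (-5.2 + 11.1 + 0.0 − 2.6 + 4.0 + 0.4 − 4.5 − 2.1) / 8 = 0.1375%
Mean R_m = (-7.2 + 12.0 − 7.1 + 0.6 + 1.9 + 3.0 − 2.5 + 4.2) / 8 = 0.6125%
Σ(R_i − R̄_i)(R_m − R̄_m) = 179.6363  ⇒  Cov = 179.6363 / 7 = 25.6623
Σ(R_m − R̄_m)² = 280.1088  ⇒  Var(R_m) = 280.1088 / 7 = 40.0155
β = Cov / Var(R_m) = 25.6623 / 40.0155 = 0.6413
E(R) = R_f + β × MRP = 4.56% + 0.6413 × 3.85% = 7.03%

7.03%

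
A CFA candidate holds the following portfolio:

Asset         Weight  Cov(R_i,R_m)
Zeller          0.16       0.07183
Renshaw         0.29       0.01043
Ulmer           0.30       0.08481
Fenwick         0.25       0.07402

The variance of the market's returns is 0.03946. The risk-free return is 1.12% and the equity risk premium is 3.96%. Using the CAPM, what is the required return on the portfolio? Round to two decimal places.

6.99%

β_Zeller = 0.07183 / 0.03946 = 1.8203
β_Renshaw = 0.01043 / 0.03946 = 0.2643
β_Ulmer = 0.08481 / 0.03946 = 2.1493
β_Fenwick = 0.07402 / 0.03946 = 1.8758
β_P = Σ w_i β_i = 0.16×1.8203 + 0.29×0.2643 + 0.30×2.1493 + 0.25×1.8758 = 1.4816
E(R_P) = R_f + β_P × MRP = 1.12% + 1.4816 × 3.96% = 6.99%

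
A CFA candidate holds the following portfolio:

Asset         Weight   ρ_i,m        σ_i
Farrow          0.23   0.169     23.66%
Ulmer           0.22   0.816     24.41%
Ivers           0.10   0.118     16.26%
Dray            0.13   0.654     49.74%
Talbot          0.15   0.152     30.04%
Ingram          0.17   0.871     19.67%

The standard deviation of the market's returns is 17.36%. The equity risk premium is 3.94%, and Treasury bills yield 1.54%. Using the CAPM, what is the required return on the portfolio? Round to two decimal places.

β_Farrow = 0.169 × 23.66% / 17.36% = 0.2303
β_Ulmer = 0.816 × 24.41% / 17.36% = 1.1474
β_Ivers = 0.118 × 16.26% / 17.36% = 0.1105
β_Dray = 0.654 × 49.74% / 17.36% = 1.8738
β_Talbot = 0.152 × 30.04% / 17.36% = 0.2630
β_Ingram = 0.871 × 19.67% / 17.36% = 0.9869
β_P = Σ w_i β_i = 0.23×0.2303 + 0.22×1.1474 + 0.10×0.1105 + 0.13×1.8738 + 0.15×0.2630 + 0.17×0.9869 = 0.7673
E(R_P) = R_f + β_P × MRP = 1.54% + 0.7673 × 3.94% = 4.56%

4.56%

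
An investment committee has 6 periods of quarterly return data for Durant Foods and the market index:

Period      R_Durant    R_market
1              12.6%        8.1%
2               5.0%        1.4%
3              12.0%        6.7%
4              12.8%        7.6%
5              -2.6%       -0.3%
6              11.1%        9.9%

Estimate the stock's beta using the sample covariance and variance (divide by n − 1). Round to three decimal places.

1.384

Mean R_i = (12.6 + 5.0 + 12.0 + 12.8 − 2.6 + 11.1) / 6 = 8.4833%
Mean R_m = (8.1 + 1.4 + 6.7 + 7.6 − 0.3 + 9.9) / 6 = 5.5667%
Σ(R_i − R̄_i)(R_m − R̄_m) = 114.0667  ⇒  Cov = 114.0667 / 5 = 22.8133
Σ(R_m − R̄_m)² = 82.3933  ⇒  Var(R_m) = 82.3933 / 5 = 16.4787
β = Cov / Var(R_m) = 22.8133 / 16.4787 = 1.3844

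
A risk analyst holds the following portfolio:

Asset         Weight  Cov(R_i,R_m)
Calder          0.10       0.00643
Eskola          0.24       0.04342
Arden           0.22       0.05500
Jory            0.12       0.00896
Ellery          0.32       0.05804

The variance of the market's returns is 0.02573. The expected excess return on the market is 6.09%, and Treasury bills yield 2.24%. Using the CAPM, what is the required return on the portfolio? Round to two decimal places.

β_Calder = 0.00643 / 0.02573 = 0.2499
β_Eskola = 0.04342 / 0.02573 = 1.6875
β_Arden = 0.05500 / 0.02573 = 2.1376
β_Jory = 0.00896 / 0.02573 = 0.3482
β_Ellery = 0.05804 / 0.02573 = 2.2557
β_P = Σ w_i β_i = 0.10×0.2499 + 0.24×1.6875 + 0.22×2.1376 + 0.12×0.3482 + 0.32×2.2557 = 1.6639
E(R_P) = R_f + β_P × MRP = 2.24% + 1.6639 × 6.09% = 12.37%

12.37%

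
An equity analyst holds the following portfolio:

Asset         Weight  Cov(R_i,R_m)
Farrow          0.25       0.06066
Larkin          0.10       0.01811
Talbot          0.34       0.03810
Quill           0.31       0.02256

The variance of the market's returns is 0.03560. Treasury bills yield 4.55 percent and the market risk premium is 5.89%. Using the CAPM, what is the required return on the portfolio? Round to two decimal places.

10.66%

β_Farrow = 0.06066 / 0.03560 = 1.7039
β_Larkin = 0.01811 / 0.03560 = 0.5087
β_Talbot = 0.03810 / 0.03560 = 1.0702
β_Quill = 0.02256 / 0.03560 = 0.6337
β_P = Σ w_i β_i = 0.25×1.7039 + 0.10×0.5087 + 0.34×1.0702 + 0.31×0.6337 = 1.0372
E(R_P) = R_f + β_P × MRP = 4.55% + 1.0372 × 5.89% = 10.66%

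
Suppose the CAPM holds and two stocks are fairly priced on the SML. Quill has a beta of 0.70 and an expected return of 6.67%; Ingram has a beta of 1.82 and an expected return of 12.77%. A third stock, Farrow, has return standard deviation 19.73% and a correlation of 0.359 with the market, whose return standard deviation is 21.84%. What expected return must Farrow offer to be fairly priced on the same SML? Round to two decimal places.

4.62%

MRP = (12.77% − 6.67%) / (1.82 − 0.70) = 5.4464%
R_f = 6.67% − 0.70 × 5.4464% = 2.8575%
β_Farrow = ρ·σ_i/σ_m = 0.359 × 19.73 / 21.84 = 0.3243
E(R_Farrow) = R_f + β × MRP = 2.8575% + 0.3243 × 5.4464% = 4.62%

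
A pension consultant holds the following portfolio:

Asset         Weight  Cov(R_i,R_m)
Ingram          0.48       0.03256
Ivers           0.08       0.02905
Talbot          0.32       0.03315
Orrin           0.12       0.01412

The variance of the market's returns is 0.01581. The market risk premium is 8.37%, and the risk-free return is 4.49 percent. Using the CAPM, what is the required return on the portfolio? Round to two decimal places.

20.51%

β_Ingram = 0.03256 / 0.01581 = 2.0595
β_Ivers = 0.02905 / 0.01581 = 1.8374
β_Talbot = 0.03315 / 0.01581 = 2.0968
β_Orrin = 0.01412 / 0.01581 = 0.8931
β_P = Σ w_i β_i = 0.48×2.0595 + 0.08×1.8374 + 0.32×2.0968 + 0.12×0.8931 = 1.9137
E(R_P) = R_f + β_P × MRP = 4.49% + 1.9137 × 8.37% = 20.51%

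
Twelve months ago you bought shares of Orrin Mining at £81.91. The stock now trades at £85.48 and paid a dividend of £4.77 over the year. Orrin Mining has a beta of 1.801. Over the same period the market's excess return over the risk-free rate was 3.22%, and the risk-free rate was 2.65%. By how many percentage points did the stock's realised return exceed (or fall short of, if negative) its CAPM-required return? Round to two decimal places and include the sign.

Realised HPR = (P1 + D1 − P0) / P0 = (85.48 + 4.77 − 81.91) / 81.91 = 8.34 / 81.91 = 10.1819%
CAPM required = R_f + β·MRP = 2.65% + 1.801 × 3.22% = 8.44922%
α = realised − required = 10.1819% − 8.44922% = +1.73%

+1.73%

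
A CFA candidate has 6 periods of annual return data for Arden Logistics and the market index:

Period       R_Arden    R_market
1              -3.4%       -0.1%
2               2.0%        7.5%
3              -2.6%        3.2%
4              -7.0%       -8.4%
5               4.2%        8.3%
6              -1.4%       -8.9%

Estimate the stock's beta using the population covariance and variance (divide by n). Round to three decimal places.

0.405

Mean R_i = (-3.4 + 2.0 − 2.6 − 7.0 + 4.2 − 1.4) / 6 = -1.3667%
Mean R_m = (-0.1 + 7.5 + 3.2 − 8.4 + 8.3 − 8.9) / 6 = 0.2667%
Σ(R_i − R̄_i)(R_m − R̄_m) = 115.3267  ⇒  Cov = 115.3267 / 6 = 19.2211
Σ(R_m − R̄_m)² = 284.7333  ⇒  Var(R_m) = 284.7333 / 6 = 47.4556
β = Cov / Var(R_m) = 19.2211 / 47.4556 = 0.4050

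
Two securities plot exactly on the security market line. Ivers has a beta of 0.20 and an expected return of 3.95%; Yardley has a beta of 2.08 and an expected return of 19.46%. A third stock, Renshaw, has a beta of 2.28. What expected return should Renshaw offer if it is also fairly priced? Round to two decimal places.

MRP (SML slope) = (19.46% − 3.95%) / (2.08 − 0.20) = 15.51% / 1.88 = 8.2500%
R_f (intercept) = 3.95% − 0.20 × 8.2500% = 2.3000%
E(R_Renshaw) = R_f + β × MRP = 2.3000% + 2.28 × 8.2500% = 21.11%

21.11%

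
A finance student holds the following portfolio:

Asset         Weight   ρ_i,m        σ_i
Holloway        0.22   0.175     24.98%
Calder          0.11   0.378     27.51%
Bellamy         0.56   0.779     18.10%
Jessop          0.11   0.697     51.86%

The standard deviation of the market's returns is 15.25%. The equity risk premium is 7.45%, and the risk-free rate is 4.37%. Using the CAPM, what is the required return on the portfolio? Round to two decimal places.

11.20%

β_Holloway = 0.175 × 24.98% / 15.25% = 0.2867
β_Calder = 0.378 × 27.51% / 15.25% = 0.6819
β_Bellamy = 0.779 × 18.10% / 15.25% = 0.9246
β_Jessop = 0.697 × 51.86% / 15.25% = 2.3703
β_P = Σ w_i β_i = 0.22×0.2867 + 0.11×0.6819 + 0.56×0.9246 + 0.11×2.3703 = 0.9166
E(R_P) = R_f + β_P × MRP = 4.37% + 0.9166 × 7.45% = 11.20%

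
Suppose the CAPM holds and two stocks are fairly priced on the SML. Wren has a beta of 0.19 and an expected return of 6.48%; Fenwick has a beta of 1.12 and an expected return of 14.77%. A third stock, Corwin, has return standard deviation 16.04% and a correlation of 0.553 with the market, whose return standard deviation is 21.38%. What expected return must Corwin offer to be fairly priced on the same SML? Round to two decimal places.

8.48%

MRP = (14.77% − 6.48%) / (1.12 − 0.19) = 8.9140%
R_f = 6.48% − 0.19 × 8.9140% = 4.7863%
β_Corwin = ρ·σ_i/σ_m = 0.553 × 16.04 / 21.38 = 0.4149
E(R_Corwin) = R_f + β × MRP = 4.7863% + 0.4149 × 8.9140% = 8.48%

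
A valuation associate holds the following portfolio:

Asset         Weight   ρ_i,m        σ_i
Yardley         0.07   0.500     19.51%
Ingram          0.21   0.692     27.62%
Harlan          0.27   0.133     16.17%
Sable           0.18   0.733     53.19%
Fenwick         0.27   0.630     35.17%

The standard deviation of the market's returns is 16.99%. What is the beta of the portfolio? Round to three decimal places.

1.076

β_Yardley = 0.500 × 19.51% / 16.99% = 0.5742
β_Ingram = 0.692 × 27.62% / 16.99% = 1.1250
β_Harlan = 0.133 × 16.17% / 16.99% = 0.1266
β_Sable = 0.733 × 53.19% / 16.99% = 2.2948
β_Fenwick = 0.630 × 35.17% / 16.99% = 1.3041
β_P = Σ w_i β_i = 0.07×0.5742 + 0.21×1.1250 + 0.27×0.1266 + 0.18×2.2948 + 0.27×1.3041 = 1.0758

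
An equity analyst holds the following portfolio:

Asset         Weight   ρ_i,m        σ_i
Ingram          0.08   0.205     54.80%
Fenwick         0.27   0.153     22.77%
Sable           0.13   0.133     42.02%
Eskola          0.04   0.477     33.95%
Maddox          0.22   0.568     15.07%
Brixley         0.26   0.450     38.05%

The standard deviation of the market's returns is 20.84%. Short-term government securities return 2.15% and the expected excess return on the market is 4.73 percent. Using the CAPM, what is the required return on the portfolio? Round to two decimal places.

4.32%

β_Ingram = 0.205 × 54.80% / 20.84% = 0.5391
β_Fenwick = 0.153 × 22.77% / 20.84% = 0.1672
β_Sable = 0.133 × 42.02% / 20.84% = 0.2682
β_Eskola = 0.477 × 33.95% / 20.84% = 0.7771
β_Maddox = 0.568 × 15.07% / 20.84% = 0.4107
β_Brixley = 0.450 × 38.05% / 20.84% = 0.8216
β_P = Σ w_i β_i = 0.08×0.5391 + 0.27×0.1672 + 0.13×0.2682 + 0.04×0.7771 + 0.22×0.4107 + 0.26×0.8216 = 0.4582
E(R_P) = R_f + β_P × MRP = 2.15% + 0.4582 × 4.73% = 4.32%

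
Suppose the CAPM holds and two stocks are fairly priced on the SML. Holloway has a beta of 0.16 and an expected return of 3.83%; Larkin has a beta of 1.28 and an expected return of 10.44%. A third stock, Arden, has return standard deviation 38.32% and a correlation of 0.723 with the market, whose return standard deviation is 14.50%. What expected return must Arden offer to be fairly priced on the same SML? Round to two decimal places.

14.16%

MRP = (10.44% − 3.83%) / (1.28 − 0.16) = 5.9018%
R_f = 3.83% − 0.16 × 5.9018% = 2.8857%
β_Arden = ρ·σ_i/σ_m = 0.723 × 38.32 / 14.50 = 1.9107
E(R_Arden) = R_f + β × MRP = 2.8857% + 1.9107 × 5.9018% = 14.16%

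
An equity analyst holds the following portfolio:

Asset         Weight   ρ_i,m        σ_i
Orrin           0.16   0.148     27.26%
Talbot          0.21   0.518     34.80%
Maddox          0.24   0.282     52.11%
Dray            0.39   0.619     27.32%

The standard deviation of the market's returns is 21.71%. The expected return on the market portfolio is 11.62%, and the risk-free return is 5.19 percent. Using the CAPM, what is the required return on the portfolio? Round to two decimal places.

9.50%

β_Orrin = 0.148 × 27.26% / 21.71% = 0.1858
β_Talbot = 0.518 × 34.80% / 21.71% = 0.8303
β_Maddox = 0.282 × 52.11% / 21.71% = 0.6769
β_Dray = 0.619 × 27.32% / 21.71% = 0.7790
β_P = Σ w_i β_i = 0.16×0.1858 + 0.21×0.8303 + 0.24×0.6769 + 0.39×0.7790 = 0.6704
MRP = 11.62% − 5.19% = 6.43%
E(R_P) = R_f + β_P × MRP = 5.19% + 0.6704 × 6.43% = 9.50%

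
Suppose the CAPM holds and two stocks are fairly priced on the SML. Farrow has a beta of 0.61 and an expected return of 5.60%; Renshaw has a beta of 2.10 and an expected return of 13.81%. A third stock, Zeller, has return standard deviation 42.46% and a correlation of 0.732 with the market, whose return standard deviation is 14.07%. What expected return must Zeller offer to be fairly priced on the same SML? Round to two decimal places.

MRP = (13.81% − 5.60%) / (2.10 − 0.61) = 5.5101%
R_f = 5.60% − 0.61 × 5.5101% = 2.2388%
β_Zeller = ρ·σ_i/σ_m = 0.732 × 42.46 / 14.07 = 2.2090
E(R_Zeller) = R_f + β × MRP = 2.2388% + 2.2090 × 5.5101% = 14.41%

14.41%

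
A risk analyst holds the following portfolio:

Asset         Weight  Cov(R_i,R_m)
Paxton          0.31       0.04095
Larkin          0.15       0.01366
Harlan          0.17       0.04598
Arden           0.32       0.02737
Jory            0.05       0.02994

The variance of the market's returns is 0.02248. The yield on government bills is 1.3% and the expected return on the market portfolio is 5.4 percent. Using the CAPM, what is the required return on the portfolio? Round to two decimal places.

β_Paxton = 0.04095 / 0.02248 = 1.8216
β_Larkin = 0.01366 / 0.02248 = 0.6077
β_Harlan = 0.04598 / 0.02248 = 2.0454
β_Arden = 0.02737 / 0.02248 = 1.2175
β_Jory = 0.02994 / 0.02248 = 1.3319
β_P = Σ w_i β_i = 0.31×1.8216 + 0.15×0.6077 + 0.17×2.0454 + 0.32×1.2175 + 0.05×1.3319 = 1.4598
MRP = 5.4% − 1.3% = 4.10%
E(R_P) = R_f + β_P × MRP = 1.3% + 1.4598 × 4.1% = 7.29%

7.29%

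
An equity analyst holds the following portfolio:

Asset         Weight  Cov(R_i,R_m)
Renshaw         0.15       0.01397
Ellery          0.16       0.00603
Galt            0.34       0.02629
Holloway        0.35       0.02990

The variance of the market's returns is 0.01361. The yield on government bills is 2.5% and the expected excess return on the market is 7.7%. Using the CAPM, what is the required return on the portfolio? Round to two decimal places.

β_Renshaw = 0.01397 / 0.01361 = 1.0265
β_Ellery = 0.00603 / 0.01361 = 0.4431
β_Galt = 0.02629 / 0.01361 = 1.9317
β_Holloway = 0.02990 / 0.01361 = 2.1969
β_P = Σ w_i β_i = 0.15×1.0265 + 0.16×0.4431 + 0.34×1.9317 + 0.35×2.1969 = 1.6506
E(R_P) = R_f + β_P × MRP = 2.5% + 1.6506 × 7.7% = 15.21%

15.21%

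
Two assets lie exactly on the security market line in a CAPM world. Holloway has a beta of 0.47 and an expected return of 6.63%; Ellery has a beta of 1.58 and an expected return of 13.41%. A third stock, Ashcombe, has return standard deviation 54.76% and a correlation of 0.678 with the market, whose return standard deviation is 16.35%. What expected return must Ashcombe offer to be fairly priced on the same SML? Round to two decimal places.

MRP = (13.41% − 6.63%) / (1.58 − 0.47) = 6.1081%
R_f = 6.63% − 0.47 × 6.1081% = 3.7592%
β_Ashcombe = ρ·σ_i/σ_m = 0.678 × 54.76 / 16.35 = 2.2708
E(R_Ashcombe) = R_f + β × MRP = 3.7592% + 2.2708 × 6.1081% = 17.63%

17.63%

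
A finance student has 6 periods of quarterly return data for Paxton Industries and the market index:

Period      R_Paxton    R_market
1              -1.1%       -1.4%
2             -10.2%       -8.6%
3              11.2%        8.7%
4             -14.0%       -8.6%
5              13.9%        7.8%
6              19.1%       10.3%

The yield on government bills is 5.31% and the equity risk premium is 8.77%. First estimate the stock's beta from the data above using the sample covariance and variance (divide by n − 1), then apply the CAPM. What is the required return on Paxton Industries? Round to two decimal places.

18.80%

Mean R_i = (-1.1 − 10.2 + 11.2 − 14.0 + 13.9 + 19.1) / 6 = 3.1500%
Mean R_m = (-1.4 − 8.6 + 8.7 − 8.6 + 7.8 + 10.3) / 6 = 1.3667%
Σ(R_i − R̄_i)(R_m − R̄_m) = 586.4200  ⇒  Cov = 586.4200 / 5 = 117.2840
Σ(R_m − R̄_m)² = 381.2933  ⇒  Var(R_m) = 381.2933 / 5 = 76.2587
β = Cov / Var(R_m) = 117.2840 / 76.2587 = 1.5380
E(R) = R_f + β × MRP = 5.31% + 1.5380 × 8.77% = 18.80%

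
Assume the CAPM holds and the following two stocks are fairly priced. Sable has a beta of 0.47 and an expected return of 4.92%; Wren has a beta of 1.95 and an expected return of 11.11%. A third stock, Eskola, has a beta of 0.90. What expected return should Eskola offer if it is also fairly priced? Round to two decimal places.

MRP (SML slope) = (11.11% − 4.92%) / (1.95 − 0.47) = 6.19% / 1.48 = 4.1824%
R_f (intercept) = 4.92% − 0.47 × 4.1824% = 2.9543%
E(R_Eskola) = R_f + β × MRP = 2.9543% + 0.90 × 4.1824% = 6.72%

6.72%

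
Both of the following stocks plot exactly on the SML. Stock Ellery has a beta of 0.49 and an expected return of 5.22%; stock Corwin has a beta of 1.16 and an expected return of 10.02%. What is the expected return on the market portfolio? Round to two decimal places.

8.87%

Both satisfy E(R) = R_f + β·MRP, so the slope of the SML is
MRP = (10.02% − 5.22%) / (1.16 − 0.49) = 4.80% / 0.67 = 7.1642%
R_f = E(R_Ellery) − β_Ellery·MRP = 5.22% − 0.49 × 7.1642% = 1.7095%
E(R_m) = R_f + MRP = 1.7095% + 7.1642% = 8.87%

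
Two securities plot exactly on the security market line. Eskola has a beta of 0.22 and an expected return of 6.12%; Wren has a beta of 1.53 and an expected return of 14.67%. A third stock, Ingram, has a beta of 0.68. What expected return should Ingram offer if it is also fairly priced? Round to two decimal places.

MRP (SML slope) = (14.67% − 6.12%) / (1.53 − 0.22) = 8.55% / 1.31 = 6.5267%
R_f (intercept) = 6.12% − 0.22 × 6.5267% = 4.6841%
E(R_Ingram) = R_f + β × MRP = 4.6841% + 0.68 × 6.5267% = 9.12%

9.12%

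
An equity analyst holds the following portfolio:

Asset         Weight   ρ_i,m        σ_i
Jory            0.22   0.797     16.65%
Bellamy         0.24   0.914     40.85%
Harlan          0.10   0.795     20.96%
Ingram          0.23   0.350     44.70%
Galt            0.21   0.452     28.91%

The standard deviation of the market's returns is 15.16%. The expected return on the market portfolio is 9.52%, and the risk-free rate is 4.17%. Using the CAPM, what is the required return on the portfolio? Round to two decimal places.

β_Jory = 0.797 × 16.65% / 15.16% = 0.8753
β_Bellamy = 0.914 × 40.85% / 15.16% = 2.4629
β_Harlan = 0.795 × 20.96% / 15.16% = 1.0992
β_Ingram = 0.350 × 44.70% / 15.16% = 1.0320
β_Galt = 0.452 × 28.91% / 15.16% = 0.8620
β_P = Σ w_i β_i = 0.22×0.8753 + 0.24×2.4629 + 0.10×1.0992 + 0.23×1.0320 + 0.21×0.8620 = 1.3120
MRP = 9.52% − 4.17% = 5.35%
E(R_P) = R_f + β_P × MRP = 4.17% + 1.3120 × 5.35% = 11.19%

11.19%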